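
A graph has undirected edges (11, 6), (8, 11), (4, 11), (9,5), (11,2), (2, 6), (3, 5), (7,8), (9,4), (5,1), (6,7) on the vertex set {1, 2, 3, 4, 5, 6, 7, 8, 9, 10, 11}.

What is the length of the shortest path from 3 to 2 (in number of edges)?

Distance 0: 3.
Distance 1: 5.
Distance 2: 1, 9.
Distance 3: 4.
Distance 4: 11.
Distance 5: 2, 6, 8 — contains 2.

5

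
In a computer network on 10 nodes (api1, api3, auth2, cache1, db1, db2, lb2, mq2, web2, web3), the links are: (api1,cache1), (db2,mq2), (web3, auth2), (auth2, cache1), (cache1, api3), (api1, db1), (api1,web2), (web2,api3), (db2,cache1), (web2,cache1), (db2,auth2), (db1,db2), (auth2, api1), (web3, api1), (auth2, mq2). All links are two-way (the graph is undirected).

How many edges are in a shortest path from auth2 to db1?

2

Distance 0: auth2.
Distance 1: api1, cache1, db2, mq2, web3.
Distance 2: api3, db1, web2 — contains db1.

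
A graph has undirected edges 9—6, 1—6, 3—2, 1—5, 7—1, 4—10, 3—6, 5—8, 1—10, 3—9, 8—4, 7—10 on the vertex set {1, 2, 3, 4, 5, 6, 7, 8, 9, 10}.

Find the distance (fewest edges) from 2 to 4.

Distance 0: 2.
Distance 1: 3.
Distance 2: 6, 9.
Distance 3: 1.
Distance 4: 5, 7, 10.
Distance 5: 4, 8 — contains 4.

5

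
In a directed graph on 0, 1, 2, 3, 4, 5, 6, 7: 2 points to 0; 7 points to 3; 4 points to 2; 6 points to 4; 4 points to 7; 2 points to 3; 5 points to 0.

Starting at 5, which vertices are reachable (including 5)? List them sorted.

0, 5

Start at 5.
Its neighbours: 0.
Nothing further is reachable.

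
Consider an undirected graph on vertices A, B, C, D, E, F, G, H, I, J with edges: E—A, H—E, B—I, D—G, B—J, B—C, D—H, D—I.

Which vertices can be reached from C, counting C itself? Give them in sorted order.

A, B, C, D, E, G, H, I, J

Start at C.
Its neighbours: B.
Then their neighbours: I, J.
Then next layer: D.
Then next layer: G, H.
Then next layer: E.
Then next layer: A.
Nothing further is reachable.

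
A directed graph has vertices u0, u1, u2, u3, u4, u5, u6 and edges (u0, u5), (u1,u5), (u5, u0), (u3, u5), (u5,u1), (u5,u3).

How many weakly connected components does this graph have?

From u0: component {u0, u1, u3, u5}.
From u2: component {u2}.
From u4: component {u4}.
From u6: component {u6}.
That's 4 components.

4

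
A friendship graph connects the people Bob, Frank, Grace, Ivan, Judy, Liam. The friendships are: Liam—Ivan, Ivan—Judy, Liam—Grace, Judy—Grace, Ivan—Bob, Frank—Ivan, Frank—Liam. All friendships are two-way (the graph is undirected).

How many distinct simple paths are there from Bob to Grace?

Bob–Ivan–Frank–Liam–Grace
Bob–Ivan–Judy–Grace
Bob–Ivan–Liam–Grace

3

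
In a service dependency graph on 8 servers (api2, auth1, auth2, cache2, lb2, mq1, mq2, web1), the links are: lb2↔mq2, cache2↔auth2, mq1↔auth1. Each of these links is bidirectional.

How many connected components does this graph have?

From api2: component {api2}.
From auth1: component {auth1, mq1}.
From auth2: component {auth2, cache2}.
From lb2: component {lb2, mq2}.
From web1: component {web1}.
That's 5 components.

5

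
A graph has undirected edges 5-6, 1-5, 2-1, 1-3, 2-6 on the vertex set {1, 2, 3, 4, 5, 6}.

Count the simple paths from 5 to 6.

5–1–2–6
5–6

2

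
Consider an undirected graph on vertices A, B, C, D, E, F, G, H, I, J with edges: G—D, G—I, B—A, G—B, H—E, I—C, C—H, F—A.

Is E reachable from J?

No

J has no edges, so nothing is reachable from it.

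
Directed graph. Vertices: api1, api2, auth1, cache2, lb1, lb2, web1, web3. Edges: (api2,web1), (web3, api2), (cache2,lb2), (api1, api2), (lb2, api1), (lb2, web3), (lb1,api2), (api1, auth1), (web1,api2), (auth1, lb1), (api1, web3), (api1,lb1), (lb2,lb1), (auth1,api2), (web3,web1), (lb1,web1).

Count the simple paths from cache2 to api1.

1

cache2→lb2→api1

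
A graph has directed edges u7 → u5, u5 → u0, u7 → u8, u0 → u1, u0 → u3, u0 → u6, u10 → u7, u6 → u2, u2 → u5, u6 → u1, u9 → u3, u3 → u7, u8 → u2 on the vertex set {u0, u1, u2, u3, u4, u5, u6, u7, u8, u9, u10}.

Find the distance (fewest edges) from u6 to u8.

6

Distance 0: u6.
Distance 1: u1, u2.
Distance 2: u5.
Distance 3: u0.
Distance 4: u3.
Distance 5: u7.
Distance 6: u8 — contains u8.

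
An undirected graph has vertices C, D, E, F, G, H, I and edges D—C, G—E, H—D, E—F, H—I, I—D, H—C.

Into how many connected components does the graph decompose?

From C: component {C, D, H, I}.
From E: component {E, F, G}.
That's 2 components.

2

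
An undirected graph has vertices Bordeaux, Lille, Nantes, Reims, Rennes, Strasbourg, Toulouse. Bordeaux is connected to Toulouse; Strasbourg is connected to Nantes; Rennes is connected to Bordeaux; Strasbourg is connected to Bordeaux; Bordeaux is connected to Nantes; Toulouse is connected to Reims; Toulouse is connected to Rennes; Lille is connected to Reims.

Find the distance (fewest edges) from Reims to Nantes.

Distance 0: Reims.
Distance 1: Lille, Toulouse.
Distance 2: Bordeaux, Rennes.
Distance 3: Nantes, Strasbourg — contains Nantes.

3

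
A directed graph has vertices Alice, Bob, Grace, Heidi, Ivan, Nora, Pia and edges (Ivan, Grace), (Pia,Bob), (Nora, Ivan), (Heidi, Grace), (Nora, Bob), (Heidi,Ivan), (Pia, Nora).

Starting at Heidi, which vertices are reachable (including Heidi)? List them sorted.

Grace, Heidi, Ivan

Start at Heidi.
Its neighbours: Grace, Ivan.
Nothing further is reachable.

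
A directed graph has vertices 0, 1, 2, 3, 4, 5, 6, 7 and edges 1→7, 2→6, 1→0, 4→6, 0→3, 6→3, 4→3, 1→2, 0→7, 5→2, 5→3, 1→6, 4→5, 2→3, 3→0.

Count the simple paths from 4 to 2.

4→5→2

1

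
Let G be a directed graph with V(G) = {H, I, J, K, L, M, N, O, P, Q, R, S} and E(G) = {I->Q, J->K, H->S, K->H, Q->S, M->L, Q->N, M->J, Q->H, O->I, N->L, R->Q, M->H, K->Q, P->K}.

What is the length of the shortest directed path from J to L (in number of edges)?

4

Distance 0: J.
Distance 1: K.
Distance 2: H, Q.
Distance 3: N, S.
Distance 4: L — contains L.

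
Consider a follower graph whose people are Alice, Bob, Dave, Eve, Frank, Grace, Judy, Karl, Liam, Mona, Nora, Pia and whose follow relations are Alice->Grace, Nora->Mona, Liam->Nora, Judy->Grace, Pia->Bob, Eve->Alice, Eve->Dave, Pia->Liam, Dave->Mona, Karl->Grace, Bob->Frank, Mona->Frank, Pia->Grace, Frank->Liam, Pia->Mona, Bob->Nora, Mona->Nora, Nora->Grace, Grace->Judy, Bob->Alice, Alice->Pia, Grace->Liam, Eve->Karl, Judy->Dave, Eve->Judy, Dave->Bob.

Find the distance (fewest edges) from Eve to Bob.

2

Distance 0: Eve.
Distance 1: Alice, Dave, Judy, Karl.
Distance 2: Bob, Grace, Mona, Pia — contains Bob.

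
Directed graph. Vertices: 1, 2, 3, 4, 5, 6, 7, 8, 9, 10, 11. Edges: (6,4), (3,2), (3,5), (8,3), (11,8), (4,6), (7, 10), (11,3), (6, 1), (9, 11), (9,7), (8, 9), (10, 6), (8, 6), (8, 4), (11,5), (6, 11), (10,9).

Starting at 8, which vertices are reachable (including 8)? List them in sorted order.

Start at 8.
Its neighbours: 3, 4, 6, 9.
Then their neighbours: 1, 2, 5, 7, 11.
Then next layer: 10.
Every vertex is now reached.

1, 2, 3, 4, 5, 6, 7, 8, 9, 10, 11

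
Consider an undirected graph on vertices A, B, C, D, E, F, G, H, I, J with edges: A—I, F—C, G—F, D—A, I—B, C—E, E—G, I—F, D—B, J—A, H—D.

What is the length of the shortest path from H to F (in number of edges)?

4

Distance 0: H.
Distance 1: D.
Distance 2: A, B.
Distance 3: I, J.
Distance 4: F — contains F.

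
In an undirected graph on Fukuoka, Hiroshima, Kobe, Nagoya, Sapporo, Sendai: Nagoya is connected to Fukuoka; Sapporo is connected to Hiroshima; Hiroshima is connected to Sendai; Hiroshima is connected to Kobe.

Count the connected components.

From Fukuoka: component {Fukuoka, Nagoya}.
From Hiroshima: component {Hiroshima, Kobe, Sapporo, Sendai}.
That's 2 components.

2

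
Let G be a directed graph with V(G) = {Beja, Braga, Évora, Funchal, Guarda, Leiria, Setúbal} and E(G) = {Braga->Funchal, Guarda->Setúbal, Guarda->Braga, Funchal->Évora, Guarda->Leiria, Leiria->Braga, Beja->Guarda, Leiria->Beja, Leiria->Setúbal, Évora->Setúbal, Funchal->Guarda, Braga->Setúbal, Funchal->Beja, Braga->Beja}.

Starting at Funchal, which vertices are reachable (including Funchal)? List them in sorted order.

Start at Funchal.
Its neighbours: Beja, Évora, Guarda.
Then their neighbours: Braga, Leiria, Setúbal.
Every vertex is now reached.

Beja, Braga, Évora, Funchal, Guarda, Leiria, Setúbal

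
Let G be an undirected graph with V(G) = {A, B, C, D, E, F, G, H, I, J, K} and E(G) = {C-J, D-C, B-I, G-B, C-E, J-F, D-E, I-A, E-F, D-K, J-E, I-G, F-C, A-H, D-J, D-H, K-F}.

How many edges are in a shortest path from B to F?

Distance 0: B.
Distance 1: G, I.
Distance 2: A.
Distance 3: H.
Distance 4: D.
Distance 5: C, E, J, K.
Distance 6: F — contains F.

6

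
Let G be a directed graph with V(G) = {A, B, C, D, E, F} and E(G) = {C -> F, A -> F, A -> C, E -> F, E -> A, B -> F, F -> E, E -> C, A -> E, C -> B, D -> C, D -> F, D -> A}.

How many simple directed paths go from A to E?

A→C→B→F→E
A→C→F→E
A→E
A→F→E

4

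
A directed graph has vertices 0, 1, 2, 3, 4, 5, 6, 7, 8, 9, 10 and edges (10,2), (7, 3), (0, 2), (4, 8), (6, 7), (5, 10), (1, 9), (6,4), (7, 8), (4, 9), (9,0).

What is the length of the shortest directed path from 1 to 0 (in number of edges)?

Distance 0: 1.
Distance 1: 9.
Distance 2: 0 — contains 0.

2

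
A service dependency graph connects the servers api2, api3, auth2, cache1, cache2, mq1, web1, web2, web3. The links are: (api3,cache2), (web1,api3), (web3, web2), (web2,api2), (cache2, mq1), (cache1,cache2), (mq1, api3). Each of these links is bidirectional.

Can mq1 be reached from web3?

Explore from web3.
Distance 1: reach web2.
Distance 2: reach api2.
The search is exhausted without reaching mq1; it lies in a different component.

No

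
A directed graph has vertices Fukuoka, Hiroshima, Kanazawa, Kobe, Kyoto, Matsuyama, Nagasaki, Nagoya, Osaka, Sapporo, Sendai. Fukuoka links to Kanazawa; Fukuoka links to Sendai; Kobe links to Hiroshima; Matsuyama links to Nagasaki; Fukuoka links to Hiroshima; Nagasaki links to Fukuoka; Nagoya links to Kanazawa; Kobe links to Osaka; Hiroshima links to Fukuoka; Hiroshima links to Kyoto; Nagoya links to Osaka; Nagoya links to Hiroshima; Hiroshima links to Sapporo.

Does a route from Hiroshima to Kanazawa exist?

Explore from Hiroshima.
Distance 1: reach Fukuoka, Kyoto, Sapporo.
Distance 2: reach Kanazawa, Sendai.
Found Kanazawa.

Yes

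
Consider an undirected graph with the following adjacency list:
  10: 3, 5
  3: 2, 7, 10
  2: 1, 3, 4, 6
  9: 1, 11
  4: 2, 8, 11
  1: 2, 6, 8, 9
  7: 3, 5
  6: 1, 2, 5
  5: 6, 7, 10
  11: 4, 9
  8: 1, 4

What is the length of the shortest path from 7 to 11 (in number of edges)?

4

Distance 0: 7.
Distance 1: 3, 5.
Distance 2: 2, 6, 10.
Distance 3: 1, 4.
Distance 4: 8, 9, 11 — contains 11.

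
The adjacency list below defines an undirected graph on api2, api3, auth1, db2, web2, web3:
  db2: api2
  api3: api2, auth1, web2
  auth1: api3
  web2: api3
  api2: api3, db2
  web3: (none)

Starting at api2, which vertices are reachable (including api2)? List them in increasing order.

api2, api3, auth1, db2, web2

Start at api2.
Its neighbours: api3, db2.
Then their neighbours: auth1, web2.
Nothing further is reachable.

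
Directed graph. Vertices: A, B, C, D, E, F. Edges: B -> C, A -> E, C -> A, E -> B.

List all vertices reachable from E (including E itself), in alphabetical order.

Start at E.
Its neighbours: B.
Then their neighbours: C.
Then next layer: A.
Nothing further is reachable.

A, B, C, E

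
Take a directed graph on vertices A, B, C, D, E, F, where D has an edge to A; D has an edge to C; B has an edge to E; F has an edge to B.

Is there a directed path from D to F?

Explore from D.
Distance 1: reach A, C.
The search from D is exhausted; no directed path reaches F.

No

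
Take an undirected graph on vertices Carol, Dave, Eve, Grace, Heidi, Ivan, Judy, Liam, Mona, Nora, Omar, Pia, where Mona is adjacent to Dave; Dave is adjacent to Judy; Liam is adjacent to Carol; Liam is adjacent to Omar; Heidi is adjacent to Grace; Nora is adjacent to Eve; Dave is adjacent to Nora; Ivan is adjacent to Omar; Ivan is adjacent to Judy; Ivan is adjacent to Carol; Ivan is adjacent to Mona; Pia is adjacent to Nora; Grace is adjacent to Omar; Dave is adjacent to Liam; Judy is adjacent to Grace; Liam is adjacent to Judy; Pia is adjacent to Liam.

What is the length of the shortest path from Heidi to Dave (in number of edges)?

Distance 0: Heidi.
Distance 1: Grace.
Distance 2: Judy, Omar.
Distance 3: Dave, Ivan, Liam — contains Dave.

3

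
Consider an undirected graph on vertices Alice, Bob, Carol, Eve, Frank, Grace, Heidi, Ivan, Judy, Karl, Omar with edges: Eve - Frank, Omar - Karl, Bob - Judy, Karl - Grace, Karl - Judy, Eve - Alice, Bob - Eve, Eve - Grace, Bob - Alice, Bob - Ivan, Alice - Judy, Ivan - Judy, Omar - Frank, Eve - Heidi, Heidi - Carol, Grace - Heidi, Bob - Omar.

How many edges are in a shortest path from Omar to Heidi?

3

Distance 0: Omar.
Distance 1: Bob, Frank, Karl.
Distance 2: Alice, Eve, Grace, Ivan, Judy.
Distance 3: Heidi — contains Heidi.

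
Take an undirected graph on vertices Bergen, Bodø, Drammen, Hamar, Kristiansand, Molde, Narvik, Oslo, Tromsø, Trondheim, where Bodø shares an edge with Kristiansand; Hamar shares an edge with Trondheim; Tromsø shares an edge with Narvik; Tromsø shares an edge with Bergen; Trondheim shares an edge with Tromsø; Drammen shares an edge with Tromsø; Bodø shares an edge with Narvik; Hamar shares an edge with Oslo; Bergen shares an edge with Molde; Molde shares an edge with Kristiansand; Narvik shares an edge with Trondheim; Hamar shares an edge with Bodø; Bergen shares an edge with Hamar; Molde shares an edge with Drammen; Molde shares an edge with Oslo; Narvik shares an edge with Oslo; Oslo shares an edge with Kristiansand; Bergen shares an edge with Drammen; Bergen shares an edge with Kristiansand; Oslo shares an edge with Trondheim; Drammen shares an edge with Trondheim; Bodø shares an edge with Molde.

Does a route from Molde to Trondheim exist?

Explore from Molde.
Distance 1: reach Bergen, Bodø, Drammen, Kristiansand, Oslo.
Distance 2: reach Hamar, Narvik, Tromsø, Trondheim.
Found Trondheim.

Yes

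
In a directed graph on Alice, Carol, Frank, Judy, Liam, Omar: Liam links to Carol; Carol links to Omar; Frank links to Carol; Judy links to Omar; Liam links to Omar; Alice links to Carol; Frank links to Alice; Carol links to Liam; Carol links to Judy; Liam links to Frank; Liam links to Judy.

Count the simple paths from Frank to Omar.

8

Frank→Alice→Carol→Judy→Omar
Frank→Alice→Carol→Liam→Judy→Omar
Frank→Alice→Carol→Liam→Omar
Frank→Alice→Carol→Omar
Frank→Carol→Judy→Omar
Frank→Carol→Liam→Judy→Omar
Frank→Carol→Liam→Omar
Frank→Carol→Omar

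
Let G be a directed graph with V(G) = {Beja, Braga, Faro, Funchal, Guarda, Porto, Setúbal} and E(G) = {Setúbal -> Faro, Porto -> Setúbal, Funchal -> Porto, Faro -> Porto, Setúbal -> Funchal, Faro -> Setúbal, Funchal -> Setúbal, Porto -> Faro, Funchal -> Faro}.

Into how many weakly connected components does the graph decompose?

4

From Beja: component {Beja}.
From Braga: component {Braga}.
From Faro: component {Faro, Funchal, Porto, Setúbal}.
From Guarda: component {Guarda}.
That's 4 components.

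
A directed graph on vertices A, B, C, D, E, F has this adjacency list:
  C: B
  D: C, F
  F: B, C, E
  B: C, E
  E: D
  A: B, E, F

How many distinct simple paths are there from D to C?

3

D→C
D→F→B→C
D→F→C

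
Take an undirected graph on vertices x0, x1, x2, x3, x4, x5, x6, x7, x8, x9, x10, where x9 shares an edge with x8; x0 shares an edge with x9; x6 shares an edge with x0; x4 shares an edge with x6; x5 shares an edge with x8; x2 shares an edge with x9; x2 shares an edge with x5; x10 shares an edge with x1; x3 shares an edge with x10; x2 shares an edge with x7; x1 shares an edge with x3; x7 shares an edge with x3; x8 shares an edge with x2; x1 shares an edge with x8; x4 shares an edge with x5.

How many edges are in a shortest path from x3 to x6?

5

Distance 0: x3.
Distance 1: x1, x7, x10.
Distance 2: x2, x8.
Distance 3: x5, x9.
Distance 4: x0, x4.
Distance 5: x6 — contains x6.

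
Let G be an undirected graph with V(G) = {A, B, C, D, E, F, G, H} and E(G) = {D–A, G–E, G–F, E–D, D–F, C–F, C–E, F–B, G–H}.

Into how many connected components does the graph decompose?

1

From A: component {A, B, C, D, E, F, G, H}.
That's 1 component.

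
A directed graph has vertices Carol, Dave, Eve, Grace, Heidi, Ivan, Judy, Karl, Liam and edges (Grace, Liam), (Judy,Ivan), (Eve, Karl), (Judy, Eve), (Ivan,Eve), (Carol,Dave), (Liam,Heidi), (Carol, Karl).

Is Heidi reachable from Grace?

Explore from Grace.
Distance 1: reach Liam.
Distance 2: reach Heidi.
Found Heidi.

Yes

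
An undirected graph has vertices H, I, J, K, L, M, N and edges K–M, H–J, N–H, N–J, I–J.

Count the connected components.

From H: component {H, I, J, N}.
From K: component {K, M}.
From L: component {L}.
That's 3 components.

3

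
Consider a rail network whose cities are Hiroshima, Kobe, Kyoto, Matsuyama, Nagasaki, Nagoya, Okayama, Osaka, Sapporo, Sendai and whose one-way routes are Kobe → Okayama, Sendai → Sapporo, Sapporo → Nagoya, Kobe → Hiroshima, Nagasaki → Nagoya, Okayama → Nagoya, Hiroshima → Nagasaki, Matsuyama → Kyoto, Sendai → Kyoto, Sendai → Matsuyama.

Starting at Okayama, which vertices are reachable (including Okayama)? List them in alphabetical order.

Start at Okayama.
Its neighbours: Nagoya.
Nothing further is reachable.

Nagoya, Okayama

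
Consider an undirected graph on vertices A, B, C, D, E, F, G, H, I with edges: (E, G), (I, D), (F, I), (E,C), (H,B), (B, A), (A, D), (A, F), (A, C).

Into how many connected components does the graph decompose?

From A: component {A, B, C, D, E, F, G, H, I}.
That's 1 component.

1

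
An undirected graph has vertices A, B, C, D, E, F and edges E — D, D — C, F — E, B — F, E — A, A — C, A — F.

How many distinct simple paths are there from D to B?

D–C–A–E–F–B
D–C–A–F–B
D–E–A–F–B
D–E–F–B

4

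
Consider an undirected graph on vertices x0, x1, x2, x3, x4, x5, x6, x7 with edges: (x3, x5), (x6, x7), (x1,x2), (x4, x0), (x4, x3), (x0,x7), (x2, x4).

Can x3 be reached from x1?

Yes

Explore from x1.
Distance 1: reach x2.
Distance 2: reach x4.
Distance 3: reach x0, x3.
Found x3.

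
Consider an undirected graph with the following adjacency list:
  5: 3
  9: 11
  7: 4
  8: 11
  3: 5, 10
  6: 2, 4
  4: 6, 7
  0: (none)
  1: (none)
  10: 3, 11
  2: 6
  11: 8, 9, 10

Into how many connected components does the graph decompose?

From 0: component {0}.
From 1: component {1}.
From 2: component {2, 4, 6, 7}.
From 3: component {3, 5, 8, 9, 10, 11}.
That's 4 components.

4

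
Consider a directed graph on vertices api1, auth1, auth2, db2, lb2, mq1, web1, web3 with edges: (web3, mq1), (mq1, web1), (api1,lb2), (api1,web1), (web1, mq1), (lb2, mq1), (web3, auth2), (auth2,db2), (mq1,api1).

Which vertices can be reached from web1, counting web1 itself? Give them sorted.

api1, lb2, mq1, web1

Start at web1.
Its neighbours: mq1.
Then their neighbours: api1.
Then next layer: lb2.
Nothing further is reachable.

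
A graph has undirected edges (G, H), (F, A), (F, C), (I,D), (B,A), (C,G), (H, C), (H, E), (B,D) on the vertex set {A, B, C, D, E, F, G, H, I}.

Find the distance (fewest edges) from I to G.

6

Distance 0: I.
Distance 1: D.
Distance 2: B.
Distance 3: A.
Distance 4: F.
Distance 5: C.
Distance 6: G, H — contains G.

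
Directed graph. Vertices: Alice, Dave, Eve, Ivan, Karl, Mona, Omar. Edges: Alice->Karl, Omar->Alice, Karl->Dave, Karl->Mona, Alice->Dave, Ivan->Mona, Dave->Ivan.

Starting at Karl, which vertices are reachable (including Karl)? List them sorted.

Start at Karl.
Its neighbours: Dave, Mona.
Then their neighbours: Ivan.
Nothing further is reachable.

Dave, Ivan, Karl, Mona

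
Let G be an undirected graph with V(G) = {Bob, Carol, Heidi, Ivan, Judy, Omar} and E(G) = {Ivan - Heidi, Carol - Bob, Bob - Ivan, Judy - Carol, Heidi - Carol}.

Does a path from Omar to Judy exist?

Omar has no edges, so nothing is reachable from it.

No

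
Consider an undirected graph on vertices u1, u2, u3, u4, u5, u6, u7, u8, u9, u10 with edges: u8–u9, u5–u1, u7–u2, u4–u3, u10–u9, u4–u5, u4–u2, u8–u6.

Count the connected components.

2

From u1: component {u1, u2, u3, u4, u5, u7}.
From u6: component {u6, u8, u9, u10}.
That's 2 components.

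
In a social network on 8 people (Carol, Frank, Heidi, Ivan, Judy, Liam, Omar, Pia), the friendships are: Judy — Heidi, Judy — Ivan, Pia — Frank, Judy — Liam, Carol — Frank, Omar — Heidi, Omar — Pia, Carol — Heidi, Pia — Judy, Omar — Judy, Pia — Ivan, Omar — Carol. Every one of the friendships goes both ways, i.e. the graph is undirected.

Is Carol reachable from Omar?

Explore from Omar.
Distance 1: reach Carol, Heidi, Judy, Pia.
Found Carol.

Yes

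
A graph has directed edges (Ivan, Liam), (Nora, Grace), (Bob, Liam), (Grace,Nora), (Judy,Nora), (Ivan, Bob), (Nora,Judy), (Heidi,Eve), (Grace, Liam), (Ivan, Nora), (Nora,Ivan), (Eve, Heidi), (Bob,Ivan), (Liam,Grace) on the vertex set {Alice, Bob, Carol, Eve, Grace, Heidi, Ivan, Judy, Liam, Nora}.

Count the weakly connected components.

4

From Alice: component {Alice}.
From Bob: component {Bob, Grace, Ivan, Judy, Liam, Nora}.
From Carol: component {Carol}.
From Eve: component {Eve, Heidi}.
That's 4 components.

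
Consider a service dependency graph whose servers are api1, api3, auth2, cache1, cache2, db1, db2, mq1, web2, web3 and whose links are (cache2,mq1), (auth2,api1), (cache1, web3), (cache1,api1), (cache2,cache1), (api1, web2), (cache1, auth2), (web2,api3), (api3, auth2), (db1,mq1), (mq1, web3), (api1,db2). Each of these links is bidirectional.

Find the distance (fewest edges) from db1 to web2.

5

Distance 0: db1.
Distance 1: mq1.
Distance 2: cache2, web3.
Distance 3: cache1.
Distance 4: api1, auth2.
Distance 5: api3, db2, web2 — contains web2.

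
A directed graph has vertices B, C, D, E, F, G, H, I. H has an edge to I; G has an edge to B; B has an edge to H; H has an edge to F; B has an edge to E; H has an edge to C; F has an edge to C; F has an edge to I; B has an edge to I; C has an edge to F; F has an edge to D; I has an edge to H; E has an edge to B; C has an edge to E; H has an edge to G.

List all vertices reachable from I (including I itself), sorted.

Start at I.
Its neighbours: H.
Then their neighbours: C, F, G.
Then next layer: B, D, E.
Every vertex is now reached.

B, C, D, E, F, G, H, I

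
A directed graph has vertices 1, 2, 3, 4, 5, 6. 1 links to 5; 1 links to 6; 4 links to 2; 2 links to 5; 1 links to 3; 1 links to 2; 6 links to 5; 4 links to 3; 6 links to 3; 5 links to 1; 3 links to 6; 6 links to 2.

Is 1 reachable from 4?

Yes

Explore from 4.
Distance 1: reach 2, 3.
Distance 2: reach 5, 6.
Distance 3: reach 1.
Found 1.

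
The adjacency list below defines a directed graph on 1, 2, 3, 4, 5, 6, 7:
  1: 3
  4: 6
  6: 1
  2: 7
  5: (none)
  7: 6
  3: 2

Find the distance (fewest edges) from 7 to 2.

4

Distance 0: 7.
Distance 1: 6.
Distance 2: 1.
Distance 3: 3.
Distance 4: 2 — contains 2.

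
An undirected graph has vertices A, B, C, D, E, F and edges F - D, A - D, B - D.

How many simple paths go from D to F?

D–F

1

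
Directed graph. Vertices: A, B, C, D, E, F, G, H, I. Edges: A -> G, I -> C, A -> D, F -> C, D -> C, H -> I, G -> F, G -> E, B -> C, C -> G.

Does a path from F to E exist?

Yes

Explore from F.
Distance 1: reach C.
Distance 2: reach G.
Distance 3: reach E.
Found E.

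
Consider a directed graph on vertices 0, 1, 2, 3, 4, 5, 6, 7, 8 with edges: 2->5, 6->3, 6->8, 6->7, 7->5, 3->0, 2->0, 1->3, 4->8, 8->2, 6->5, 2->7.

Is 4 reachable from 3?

Explore from 3.
Distance 1: reach 0.
The search from 3 is exhausted; no directed path reaches 4.

No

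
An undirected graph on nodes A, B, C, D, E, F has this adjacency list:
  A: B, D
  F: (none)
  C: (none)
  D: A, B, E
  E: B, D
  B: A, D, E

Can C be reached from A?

Explore from A.
Distance 1: reach B, D.
Distance 2: reach E.
The search is exhausted without reaching C; it lies in a different component.

No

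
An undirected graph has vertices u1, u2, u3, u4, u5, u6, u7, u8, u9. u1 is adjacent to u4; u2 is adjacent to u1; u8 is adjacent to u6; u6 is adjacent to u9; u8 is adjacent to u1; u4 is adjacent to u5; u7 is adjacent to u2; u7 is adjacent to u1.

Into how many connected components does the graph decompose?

2

From u1: component {u1, u2, u4, u5, u6, u7, u8, u9}.
From u3: component {u3}.
That's 2 components.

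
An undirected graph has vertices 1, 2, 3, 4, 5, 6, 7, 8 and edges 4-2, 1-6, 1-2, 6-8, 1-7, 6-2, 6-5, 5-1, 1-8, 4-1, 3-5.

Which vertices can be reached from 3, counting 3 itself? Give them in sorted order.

1, 2, 3, 4, 5, 6, 7, 8

Start at 3.
Its neighbours: 5.
Then their neighbours: 1, 6.
Then next layer: 2, 4, 7, 8.
Every vertex is now reached.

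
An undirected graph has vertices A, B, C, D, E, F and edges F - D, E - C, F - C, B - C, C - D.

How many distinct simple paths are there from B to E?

1

B–C–E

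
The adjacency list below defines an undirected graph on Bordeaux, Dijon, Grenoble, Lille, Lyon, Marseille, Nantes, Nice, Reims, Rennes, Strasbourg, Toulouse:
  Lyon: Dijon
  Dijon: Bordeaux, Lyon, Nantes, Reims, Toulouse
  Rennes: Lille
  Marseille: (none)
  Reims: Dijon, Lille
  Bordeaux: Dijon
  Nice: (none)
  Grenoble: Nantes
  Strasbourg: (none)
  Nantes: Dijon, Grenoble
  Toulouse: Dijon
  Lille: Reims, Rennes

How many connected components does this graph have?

4

From Bordeaux: component {Bordeaux, Dijon, Grenoble, Lille, Lyon, Nantes, Reims, Rennes, Toulouse}.
From Marseille: component {Marseille}.
From Nice: component {Nice}.
From Strasbourg: component {Strasbourg}.
That's 4 components.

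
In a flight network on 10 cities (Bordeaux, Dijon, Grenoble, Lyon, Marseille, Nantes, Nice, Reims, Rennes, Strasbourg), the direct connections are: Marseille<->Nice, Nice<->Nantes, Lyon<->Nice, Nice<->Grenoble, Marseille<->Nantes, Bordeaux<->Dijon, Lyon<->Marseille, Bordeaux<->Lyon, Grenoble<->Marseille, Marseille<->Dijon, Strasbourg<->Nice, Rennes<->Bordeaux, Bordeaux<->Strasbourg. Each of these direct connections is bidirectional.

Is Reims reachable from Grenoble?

No

Explore from Grenoble.
Distance 1: reach Marseille, Nice.
Distance 2: reach Dijon, Lyon, Nantes, Strasbourg.
Distance 3: reach Bordeaux.
Distance 4: reach Rennes.
The search is exhausted without reaching Reims; it lies in a different component.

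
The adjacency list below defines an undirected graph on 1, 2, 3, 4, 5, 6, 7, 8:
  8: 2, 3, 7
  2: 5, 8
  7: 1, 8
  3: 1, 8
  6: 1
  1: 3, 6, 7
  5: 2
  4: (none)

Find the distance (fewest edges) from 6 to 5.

Distance 0: 6.
Distance 1: 1.
Distance 2: 3, 7.
Distance 3: 8.
Distance 4: 2.
Distance 5: 5 — contains 5.

5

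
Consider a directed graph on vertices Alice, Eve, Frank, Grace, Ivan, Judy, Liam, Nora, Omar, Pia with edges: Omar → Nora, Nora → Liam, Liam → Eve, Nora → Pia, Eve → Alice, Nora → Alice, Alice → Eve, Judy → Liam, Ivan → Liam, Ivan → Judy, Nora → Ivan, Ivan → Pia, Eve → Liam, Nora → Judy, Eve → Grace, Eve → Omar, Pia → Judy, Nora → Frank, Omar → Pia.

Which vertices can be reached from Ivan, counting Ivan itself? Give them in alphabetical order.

Start at Ivan.
Its neighbours: Judy, Liam, Pia.
Then their neighbours: Eve.
Then next layer: Alice, Grace, Omar.
Then next layer: Nora.
Then next layer: Frank.
Every vertex is now reached.

Alice, Eve, Frank, Grace, Ivan, Judy, Liam, Nora, Omar, Pia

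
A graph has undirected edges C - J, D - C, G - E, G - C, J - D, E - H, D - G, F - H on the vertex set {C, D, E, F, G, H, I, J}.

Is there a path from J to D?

Yes

Explore from J.
Distance 1: reach C, D.
Found D.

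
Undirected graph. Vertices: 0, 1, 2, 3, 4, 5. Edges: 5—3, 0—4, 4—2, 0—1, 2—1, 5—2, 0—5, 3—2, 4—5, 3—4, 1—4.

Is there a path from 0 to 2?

Explore from 0.
Distance 1: reach 1, 4, 5.
Distance 2: reach 2, 3.
Found 2.

Yes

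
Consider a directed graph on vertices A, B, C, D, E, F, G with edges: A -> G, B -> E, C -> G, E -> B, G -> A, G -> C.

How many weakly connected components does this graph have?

From A: component {A, C, G}.
From B: component {B, E}.
From D: component {D}.
From F: component {F}.
That's 4 components.

4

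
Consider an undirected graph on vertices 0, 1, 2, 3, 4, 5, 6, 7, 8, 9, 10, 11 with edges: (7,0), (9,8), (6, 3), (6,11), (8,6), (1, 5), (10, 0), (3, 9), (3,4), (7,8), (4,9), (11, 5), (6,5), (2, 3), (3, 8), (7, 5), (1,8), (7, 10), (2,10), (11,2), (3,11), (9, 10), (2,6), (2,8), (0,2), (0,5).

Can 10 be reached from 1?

Yes

Explore from 1.
Distance 1: reach 5, 8.
Distance 2: reach 0, 2, 3, 6, 7, 9, 11.
Distance 3: reach 4, 10.
Found 10.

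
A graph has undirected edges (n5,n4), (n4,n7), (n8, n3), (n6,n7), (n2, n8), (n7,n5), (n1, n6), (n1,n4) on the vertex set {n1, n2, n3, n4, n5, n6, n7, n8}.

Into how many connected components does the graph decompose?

2

From n1: component {n1, n4, n5, n6, n7}.
From n2: component {n2, n3, n8}.
That's 2 components.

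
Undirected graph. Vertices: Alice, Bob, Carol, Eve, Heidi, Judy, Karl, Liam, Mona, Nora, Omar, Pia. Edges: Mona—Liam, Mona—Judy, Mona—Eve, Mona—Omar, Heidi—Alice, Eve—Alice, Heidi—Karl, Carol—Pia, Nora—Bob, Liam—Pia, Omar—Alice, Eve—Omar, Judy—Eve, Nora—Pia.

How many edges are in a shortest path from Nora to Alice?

5

Distance 0: Nora.
Distance 1: Bob, Pia.
Distance 2: Carol, Liam.
Distance 3: Mona.
Distance 4: Eve, Judy, Omar.
Distance 5: Alice — contains Alice.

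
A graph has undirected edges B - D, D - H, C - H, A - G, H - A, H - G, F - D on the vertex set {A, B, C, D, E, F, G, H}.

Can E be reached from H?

Explore from H.
Distance 1: reach A, C, D, G.
Distance 2: reach B, F.
The search is exhausted without reaching E; it lies in a different component.

No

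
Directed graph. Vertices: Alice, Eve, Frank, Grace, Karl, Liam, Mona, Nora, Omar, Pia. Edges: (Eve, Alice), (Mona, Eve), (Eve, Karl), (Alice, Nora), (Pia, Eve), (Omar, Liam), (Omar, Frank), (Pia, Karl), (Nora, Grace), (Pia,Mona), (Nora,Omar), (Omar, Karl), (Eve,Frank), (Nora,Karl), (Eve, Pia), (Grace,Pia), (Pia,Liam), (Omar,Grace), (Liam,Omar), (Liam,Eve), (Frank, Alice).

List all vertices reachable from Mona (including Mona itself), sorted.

Start at Mona.
Its neighbours: Eve.
Then their neighbours: Alice, Frank, Karl, Pia.
Then next layer: Liam, Nora.
Then next layer: Grace, Omar.
Every vertex is now reached.

Alice, Eve, Frank, Grace, Karl, Liam, Mona, Nora, Omar, Pia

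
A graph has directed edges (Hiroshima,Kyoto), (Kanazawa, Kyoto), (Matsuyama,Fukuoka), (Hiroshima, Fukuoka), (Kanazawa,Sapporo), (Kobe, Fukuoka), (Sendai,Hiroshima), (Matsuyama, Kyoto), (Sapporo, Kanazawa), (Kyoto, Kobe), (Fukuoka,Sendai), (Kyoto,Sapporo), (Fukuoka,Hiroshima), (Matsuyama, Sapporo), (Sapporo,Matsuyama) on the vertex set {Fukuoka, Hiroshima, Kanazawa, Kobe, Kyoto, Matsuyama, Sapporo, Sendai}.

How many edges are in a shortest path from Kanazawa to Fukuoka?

3

Distance 0: Kanazawa.
Distance 1: Kyoto, Sapporo.
Distance 2: Kobe, Matsuyama.
Distance 3: Fukuoka — contains Fukuoka.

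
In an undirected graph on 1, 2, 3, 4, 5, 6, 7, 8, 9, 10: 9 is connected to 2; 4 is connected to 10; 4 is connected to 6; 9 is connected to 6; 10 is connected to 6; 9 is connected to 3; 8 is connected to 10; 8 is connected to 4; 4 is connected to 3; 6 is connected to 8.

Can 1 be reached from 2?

No

Explore from 2.
Distance 1: reach 9.
Distance 2: reach 3, 6.
Distance 3: reach 4, 8, 10.
The search is exhausted without reaching 1; it lies in a different component.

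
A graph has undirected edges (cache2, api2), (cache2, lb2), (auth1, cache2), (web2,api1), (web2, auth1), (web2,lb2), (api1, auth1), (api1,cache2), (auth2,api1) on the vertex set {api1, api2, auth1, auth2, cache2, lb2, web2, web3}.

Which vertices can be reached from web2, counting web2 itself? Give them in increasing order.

Start at web2.
Its neighbours: api1, auth1, lb2.
Then their neighbours: auth2, cache2.
Then next layer: api2.
Nothing further is reachable.

api1, api2, auth1, auth2, cache2, lb2, web2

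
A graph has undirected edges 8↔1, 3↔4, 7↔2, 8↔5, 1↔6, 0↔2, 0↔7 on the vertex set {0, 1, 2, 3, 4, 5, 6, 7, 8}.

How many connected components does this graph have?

From 0: component {0, 2, 7}.
From 1: component {1, 5, 6, 8}.
From 3: component {3, 4}.
That's 3 components.

3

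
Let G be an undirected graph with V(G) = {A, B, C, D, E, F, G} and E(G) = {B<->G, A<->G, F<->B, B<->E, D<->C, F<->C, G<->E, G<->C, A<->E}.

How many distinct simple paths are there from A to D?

A–E–B–F–C–D
A–E–B–G–C–D
A–E–G–B–F–C–D
A–E–G–C–D
A–G–B–F–C–D
A–G–C–D
A–G–E–B–F–C–D

7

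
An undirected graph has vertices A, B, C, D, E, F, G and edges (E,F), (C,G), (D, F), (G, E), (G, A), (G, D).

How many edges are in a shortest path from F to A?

Distance 0: F.
Distance 1: D, E.
Distance 2: G.
Distance 3: A, C — contains A.

3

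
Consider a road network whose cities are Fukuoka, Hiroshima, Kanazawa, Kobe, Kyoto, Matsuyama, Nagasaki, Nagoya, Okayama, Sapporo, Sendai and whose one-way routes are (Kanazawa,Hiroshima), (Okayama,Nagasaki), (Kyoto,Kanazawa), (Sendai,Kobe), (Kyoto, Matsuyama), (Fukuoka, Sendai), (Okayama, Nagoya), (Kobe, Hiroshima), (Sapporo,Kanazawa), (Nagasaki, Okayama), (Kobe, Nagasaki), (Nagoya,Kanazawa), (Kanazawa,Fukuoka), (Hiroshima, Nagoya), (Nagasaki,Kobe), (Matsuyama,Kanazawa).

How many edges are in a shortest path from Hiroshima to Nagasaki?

Distance 0: Hiroshima.
Distance 1: Nagoya.
Distance 2: Kanazawa.
Distance 3: Fukuoka.
Distance 4: Sendai.
Distance 5: Kobe.
Distance 6: Nagasaki — contains Nagasaki.

6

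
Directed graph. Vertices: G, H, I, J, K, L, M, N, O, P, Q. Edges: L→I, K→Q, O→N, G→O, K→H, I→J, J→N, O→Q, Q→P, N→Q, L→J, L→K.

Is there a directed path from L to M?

Explore from L.
Distance 1: reach I, J, K.
Distance 2: reach H, N, Q.
Distance 3: reach P.
The search from L is exhausted; no directed path reaches M.

No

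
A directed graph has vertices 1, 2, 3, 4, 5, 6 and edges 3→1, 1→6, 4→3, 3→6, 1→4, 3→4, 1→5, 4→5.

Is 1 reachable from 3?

Yes

Explore from 3.
Distance 1: reach 1, 4, 6.
Found 1.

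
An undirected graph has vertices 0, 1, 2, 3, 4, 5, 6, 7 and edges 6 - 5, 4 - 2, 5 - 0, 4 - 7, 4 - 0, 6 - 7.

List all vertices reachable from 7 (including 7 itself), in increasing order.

0, 2, 4, 5, 6, 7

Start at 7.
Its neighbours: 4, 6.
Then their neighbours: 0, 2, 5.
Nothing further is reachable.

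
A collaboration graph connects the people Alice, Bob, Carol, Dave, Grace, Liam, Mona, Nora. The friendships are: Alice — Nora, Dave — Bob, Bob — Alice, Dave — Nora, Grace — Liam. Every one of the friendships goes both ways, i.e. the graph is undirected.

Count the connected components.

4

From Alice: component {Alice, Bob, Dave, Nora}.
From Carol: component {Carol}.
From Grace: component {Grace, Liam}.
From Mona: component {Mona}.
That's 4 components.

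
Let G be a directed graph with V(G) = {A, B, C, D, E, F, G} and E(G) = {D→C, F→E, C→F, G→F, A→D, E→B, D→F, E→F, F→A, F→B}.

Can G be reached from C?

No

Explore from C.
Distance 1: reach F.
Distance 2: reach A, B, E.
Distance 3: reach D.
The search from C is exhausted; no directed path reaches G.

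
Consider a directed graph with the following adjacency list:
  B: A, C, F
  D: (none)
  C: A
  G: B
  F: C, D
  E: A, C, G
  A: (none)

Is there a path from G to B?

Explore from G.
Distance 1: reach B.
Found B.

Yes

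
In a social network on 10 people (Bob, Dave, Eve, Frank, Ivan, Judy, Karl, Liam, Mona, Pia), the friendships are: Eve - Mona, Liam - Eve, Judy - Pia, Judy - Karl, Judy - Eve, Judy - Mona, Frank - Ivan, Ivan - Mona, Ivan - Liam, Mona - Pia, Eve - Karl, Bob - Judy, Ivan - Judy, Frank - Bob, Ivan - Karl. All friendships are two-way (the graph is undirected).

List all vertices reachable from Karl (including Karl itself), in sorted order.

Bob, Eve, Frank, Ivan, Judy, Karl, Liam, Mona, Pia

Start at Karl.
Its neighbours: Eve, Ivan, Judy.
Then their neighbours: Bob, Frank, Liam, Mona, Pia.
Nothing further is reachable.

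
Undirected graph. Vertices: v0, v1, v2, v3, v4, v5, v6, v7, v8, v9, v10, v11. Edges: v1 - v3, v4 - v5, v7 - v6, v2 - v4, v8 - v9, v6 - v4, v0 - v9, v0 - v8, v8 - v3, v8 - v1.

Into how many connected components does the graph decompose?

From v0: component {v0, v1, v3, v8, v9}.
From v2: component {v2, v4, v5, v6, v7}.
From v10: component {v10}.
From v11: component {v11}.
That's 4 components.

4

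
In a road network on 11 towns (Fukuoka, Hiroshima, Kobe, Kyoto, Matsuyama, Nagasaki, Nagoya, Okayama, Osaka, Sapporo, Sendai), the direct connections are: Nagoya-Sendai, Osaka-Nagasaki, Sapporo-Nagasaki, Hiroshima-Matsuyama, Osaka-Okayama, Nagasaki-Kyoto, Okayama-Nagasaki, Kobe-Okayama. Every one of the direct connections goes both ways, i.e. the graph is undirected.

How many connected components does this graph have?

4

From Fukuoka: component {Fukuoka}.
From Hiroshima: component {Hiroshima, Matsuyama}.
From Kobe: component {Kobe, Kyoto, Nagasaki, Okayama, Osaka, Sapporo}.
From Nagoya: component {Nagoya, Sendai}.
That's 4 components.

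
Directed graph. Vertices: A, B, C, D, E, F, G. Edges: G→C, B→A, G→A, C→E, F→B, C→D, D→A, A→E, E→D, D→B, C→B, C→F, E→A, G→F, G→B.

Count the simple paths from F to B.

F→B

1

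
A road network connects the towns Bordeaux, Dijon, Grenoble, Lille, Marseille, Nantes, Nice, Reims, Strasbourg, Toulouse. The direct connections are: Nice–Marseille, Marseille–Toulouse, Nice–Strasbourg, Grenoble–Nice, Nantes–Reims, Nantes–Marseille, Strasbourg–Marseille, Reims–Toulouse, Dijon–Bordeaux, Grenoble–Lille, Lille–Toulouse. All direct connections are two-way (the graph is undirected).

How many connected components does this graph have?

2

From Bordeaux: component {Bordeaux, Dijon}.
From Grenoble: component {Grenoble, Lille, Marseille, Nantes, Nice, Reims, Strasbourg, Toulouse}.
That's 2 components.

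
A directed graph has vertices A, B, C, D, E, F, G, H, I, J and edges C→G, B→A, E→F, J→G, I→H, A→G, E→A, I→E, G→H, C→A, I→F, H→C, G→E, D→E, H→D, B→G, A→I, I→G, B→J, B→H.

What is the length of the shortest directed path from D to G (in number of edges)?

Distance 0: D.
Distance 1: E.
Distance 2: A, F.
Distance 3: G, I — contains G.

3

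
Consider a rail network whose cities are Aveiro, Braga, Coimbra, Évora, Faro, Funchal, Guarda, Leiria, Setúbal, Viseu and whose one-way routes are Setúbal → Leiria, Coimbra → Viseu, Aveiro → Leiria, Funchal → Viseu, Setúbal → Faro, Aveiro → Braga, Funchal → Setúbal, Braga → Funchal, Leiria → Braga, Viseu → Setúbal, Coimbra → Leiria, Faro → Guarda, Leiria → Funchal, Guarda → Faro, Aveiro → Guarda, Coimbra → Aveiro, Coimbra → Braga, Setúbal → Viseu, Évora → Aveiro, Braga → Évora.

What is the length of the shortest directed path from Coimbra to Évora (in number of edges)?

2

Distance 0: Coimbra.
Distance 1: Aveiro, Braga, Leiria, Viseu.
Distance 2: Évora, Funchal, Guarda, Setúbal — contains Évora.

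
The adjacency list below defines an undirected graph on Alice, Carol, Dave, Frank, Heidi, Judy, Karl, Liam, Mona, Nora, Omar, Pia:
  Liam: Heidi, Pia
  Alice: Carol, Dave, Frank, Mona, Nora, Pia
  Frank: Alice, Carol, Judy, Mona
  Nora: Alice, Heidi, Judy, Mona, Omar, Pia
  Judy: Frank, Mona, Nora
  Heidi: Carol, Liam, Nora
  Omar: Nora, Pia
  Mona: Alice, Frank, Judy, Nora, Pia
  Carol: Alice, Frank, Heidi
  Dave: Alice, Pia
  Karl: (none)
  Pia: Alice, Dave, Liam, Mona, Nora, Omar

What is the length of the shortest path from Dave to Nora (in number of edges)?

2

Distance 0: Dave.
Distance 1: Alice, Pia.
Distance 2: Carol, Frank, Liam, Mona, Nora, Omar — contains Nora.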